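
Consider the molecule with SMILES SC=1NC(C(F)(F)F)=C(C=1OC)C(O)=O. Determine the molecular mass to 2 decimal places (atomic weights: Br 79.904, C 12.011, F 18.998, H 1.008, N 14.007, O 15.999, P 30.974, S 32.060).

First, the molecular formula is C7H6F3NO3S (counting implicit H from valence).
  C: 7 × 12.011 = 84.077
  F: 3 × 18.998 = 56.994
  H: 6 × 1.008 = 6.048
  N: 1 × 14.007 = 14.007
  O: 3 × 15.999 = 47.997
  S: 1 × 32.060 = 32.060
Sum: 7×12.011 + 3×18.998 + 6×1.008 + 1×14.007 + 3×15.999 + 1×32.060 = 241.183 → 241.18 g/mol.

241.18 g/mol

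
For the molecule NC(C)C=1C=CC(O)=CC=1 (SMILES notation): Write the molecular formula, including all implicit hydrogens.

Walk through each heavy atom and fill implicit hydrogens from standard valence (C 4, N 3, O 2, S 2, halogen 1):
  atom 1: N, bond orders sum to 1 (valence 3) → 2 H
  atom 2: C, bond orders sum to 3 (valence 4) → 1 H
  atom 3: C, bond orders sum to 1 (valence 4) → 3 H
  atom 4: C, bond orders sum to 4 (valence 4) → 0 H
  atom 5: C, bond orders sum to 3 (valence 4) → 1 H
  atom 6: C, bond orders sum to 3 (valence 4) → 1 H
  atom 7: C, bond orders sum to 4 (valence 4) → 0 H
  atom 8: O, bond orders sum to 1 (valence 2) → 1 H
  atom 9: C, bond orders sum to 3 (valence 4) → 1 H
  atom 10: C, bond orders sum to 3 (valence 4) → 1 H
Totals → C:8, H:11, N:1, O:1.
In Hill order: C8H11NO.

C8H11NO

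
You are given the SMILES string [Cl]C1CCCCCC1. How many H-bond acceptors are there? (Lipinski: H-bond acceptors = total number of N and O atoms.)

0

N atoms: 0; O atoms: 0.
Lipinski HBA = 0 + 0 = 0.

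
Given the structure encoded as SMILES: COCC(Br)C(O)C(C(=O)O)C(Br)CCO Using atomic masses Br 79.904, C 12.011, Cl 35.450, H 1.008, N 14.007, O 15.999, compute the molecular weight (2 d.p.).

First, the molecular formula is C9H16Br2O5 (counting implicit H from valence).
  Br: 2 × 79.904 = 159.808
  C: 9 × 12.011 = 108.099
  H: 16 × 1.008 = 16.128
  O: 5 × 15.999 = 79.995
Sum: 2×79.904 + 9×12.011 + 16×1.008 + 5×15.999 = 364.030 → 364.03 g/mol.

364.03 g/mol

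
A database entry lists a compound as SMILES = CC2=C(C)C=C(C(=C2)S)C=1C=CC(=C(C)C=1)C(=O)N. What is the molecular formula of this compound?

C16H17NOS

Walk through each heavy atom and fill implicit hydrogens from standard valence (C 4, N 3, O 2, S 2, halogen 1):
  atom 1: C, bond orders sum to 1 (valence 4) → 3 H
  atom 2: C, bond orders sum to 4 (valence 4) → 0 H
  atom 3: C, bond orders sum to 4 (valence 4) → 0 H
  atom 4: C, bond orders sum to 1 (valence 4) → 3 H
  atom 5: C, bond orders sum to 3 (valence 4) → 1 H
  atom 6: C, bond orders sum to 4 (valence 4) → 0 H
  atom 7: C, bond orders sum to 4 (valence 4) → 0 H
  atom 8: C, bond orders sum to 3 (valence 4) → 1 H
  atom 9: S, bond orders sum to 1 (valence 2) → 1 H
  atom 10: C, bond orders sum to 4 (valence 4) → 0 H
  atom 11: C, bond orders sum to 3 (valence 4) → 1 H
  atom 12: C, bond orders sum to 3 (valence 4) → 1 H
  atom 13: C, bond orders sum to 4 (valence 4) → 0 H
  atom 14: C, bond orders sum to 4 (valence 4) → 0 H
  atom 15: C, bond orders sum to 1 (valence 4) → 3 H
  atom 16: C, bond orders sum to 3 (valence 4) → 1 H
  atom 17: C, bond orders sum to 4 (valence 4) → 0 H
  atom 18: O, bond orders sum to 2 (valence 2) → 0 H
  atom 19: N, bond orders sum to 1 (valence 3) → 2 H
Totals → C:16, H:17, N:1, O:1, S:1.
In Hill order: C16H17NOS.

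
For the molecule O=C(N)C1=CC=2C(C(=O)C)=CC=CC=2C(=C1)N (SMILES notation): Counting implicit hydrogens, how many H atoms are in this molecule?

12

Walk through each heavy atom and fill implicit hydrogens from standard valence (C 4, N 3, O 2, S 2, halogen 1):
  atom 1: O, bond orders sum to 2 (valence 2) → 0 H
  atom 2: C, bond orders sum to 4 (valence 4) → 0 H
  atom 3: N, bond orders sum to 1 (valence 3) → 2 H
  atom 4: C, bond orders sum to 4 (valence 4) → 0 H
  atom 5: C, bond orders sum to 3 (valence 4) → 1 H
  atom 6: C, bond orders sum to 4 (valence 4) → 0 H
  atom 7: C, bond orders sum to 4 (valence 4) → 0 H
  atom 8: C, bond orders sum to 4 (valence 4) → 0 H
  atom 9: O, bond orders sum to 2 (valence 2) → 0 H
  atom 10: C, bond orders sum to 1 (valence 4) → 3 H
  atom 11: C, bond orders sum to 3 (valence 4) → 1 H
  atom 12: C, bond orders sum to 3 (valence 4) → 1 H
  atom 13: C, bond orders sum to 3 (valence 4) → 1 H
  atom 14: C, bond orders sum to 4 (valence 4) → 0 H
  atom 15: C, bond orders sum to 4 (valence 4) → 0 H
  atom 16: C, bond orders sum to 3 (valence 4) → 1 H
  atom 17: N, bond orders sum to 1 (valence 3) → 2 H
Total hydrogens: 12.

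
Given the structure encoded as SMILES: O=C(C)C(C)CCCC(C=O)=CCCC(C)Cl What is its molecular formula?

Walk through each heavy atom and fill implicit hydrogens from standard valence (C 4, N 3, O 2, S 2, halogen 1):
  atom 1: O, bond orders sum to 2 (valence 2) → 0 H
  atom 2: C, bond orders sum to 4 (valence 4) → 0 H
  atom 3: C, bond orders sum to 1 (valence 4) → 3 H
  atom 4: C, bond orders sum to 3 (valence 4) → 1 H
  atom 5: C, bond orders sum to 1 (valence 4) → 3 H
  atom 6: C, bond orders sum to 2 (valence 4) → 2 H
  atom 7: C, bond orders sum to 2 (valence 4) → 2 H
  atom 8: C, bond orders sum to 2 (valence 4) → 2 H
  atom 9: C, bond orders sum to 4 (valence 4) → 0 H
  atom 10: C, bond orders sum to 3 (valence 4) → 1 H
  atom 11: O, bond orders sum to 2 (valence 2) → 0 H
  atom 12: C, bond orders sum to 3 (valence 4) → 1 H
  atom 13: C, bond orders sum to 2 (valence 4) → 2 H
  atom 14: C, bond orders sum to 2 (valence 4) → 2 H
  atom 15: C, bond orders sum to 3 (valence 4) → 1 H
  atom 16: C, bond orders sum to 1 (valence 4) → 3 H
  atom 17: Cl (halogen, monovalent) → 0 H
Totals → C:14, H:23, Cl:1, O:2.
In Hill order: C14H23ClO2.

C14H23ClO2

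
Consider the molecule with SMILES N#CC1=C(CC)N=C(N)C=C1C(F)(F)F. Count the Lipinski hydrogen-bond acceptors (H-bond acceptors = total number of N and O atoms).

N atoms: 3; O atoms: 0.
Lipinski HBA = 3 + 0 = 3.

3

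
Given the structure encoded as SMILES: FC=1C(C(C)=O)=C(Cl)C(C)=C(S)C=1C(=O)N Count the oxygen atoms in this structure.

2

Scan the SMILES for O atoms (remember two-letter symbols like Cl and Br are single atoms).
Oxygen count: 2.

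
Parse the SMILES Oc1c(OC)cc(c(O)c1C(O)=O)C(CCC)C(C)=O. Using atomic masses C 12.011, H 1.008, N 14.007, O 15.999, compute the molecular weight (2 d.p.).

282.29 g/mol

First, the molecular formula is C14H18O6 (counting implicit H from valence).
  C: 14 × 12.011 = 168.154
  H: 18 × 1.008 = 18.144
  O: 6 × 15.999 = 95.994
Sum: 14×12.011 + 18×1.008 + 6×15.999 = 282.292 → 282.29 g/mol.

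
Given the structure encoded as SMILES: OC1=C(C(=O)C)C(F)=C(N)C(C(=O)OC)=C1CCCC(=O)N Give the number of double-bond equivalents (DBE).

7

Degree of unsaturation = (number of rings) + (number of π bonds).
Ring closures in the SMILES: 1.
π bonds: 6 double bonds (each 1 DoU) → 6 DoU from unsaturation.
Total DoU = 1 + 6 = 7.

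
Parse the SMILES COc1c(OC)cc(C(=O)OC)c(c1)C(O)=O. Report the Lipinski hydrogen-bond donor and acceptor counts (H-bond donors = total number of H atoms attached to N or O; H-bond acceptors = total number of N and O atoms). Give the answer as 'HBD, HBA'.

1, 6

Donors: find every N or O and count the H atoms it carries.
  atom 2 (O): bond orders sum to 2 → 0 H
  atom 5 (O): bond orders sum to 2 → 0 H
  atom 10 (O): bond orders sum to 2 → 0 H
  atom 11 (O): bond orders sum to 2 → 0 H
  atom 16 (O): bond orders sum to 1 → 1 H
  atom 17 (O): bond orders sum to 2 → 0 H
Lipinski HBD = 1.
Acceptors: N atoms = 0, O atoms = 6 → HBA = 6.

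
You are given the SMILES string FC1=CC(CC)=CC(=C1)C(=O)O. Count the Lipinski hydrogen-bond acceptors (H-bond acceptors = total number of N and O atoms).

N atoms: 0; O atoms: 2.
Lipinski HBA = 0 + 2 = 2.

2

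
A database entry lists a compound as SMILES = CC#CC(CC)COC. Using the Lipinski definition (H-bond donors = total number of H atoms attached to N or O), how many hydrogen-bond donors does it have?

0

Donors: find every N or O and count the H atoms it carries.
  atom 8 (O): bond orders sum to 2 → 0 H
Lipinski HBD = 0.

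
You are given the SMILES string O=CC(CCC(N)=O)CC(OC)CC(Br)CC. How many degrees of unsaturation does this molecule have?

2

Molecular formula: C12H22BrNO3.
DoU = (2C + 2 + N − H − X) / 2, where X is the halogen count and O/S are ignored.
    = (2·12 + 2 + 1 − 22 − 1) / 2 = 4 / 2 = 2.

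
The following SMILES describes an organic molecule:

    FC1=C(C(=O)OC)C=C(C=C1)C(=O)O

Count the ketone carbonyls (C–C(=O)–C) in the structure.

0

Scan the SMILES for the ketone motif — none present.
Groups that are present: 1 carboxylic acid, 1 ester.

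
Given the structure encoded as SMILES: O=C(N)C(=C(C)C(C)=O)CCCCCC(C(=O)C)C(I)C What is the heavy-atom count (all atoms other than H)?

Every atom symbol written in the SMILES (organic subset) is one heavy atom; implicit H are not written.
Heavy atoms by element → C:16, I:1, N:1, O:3.
Total: 21.

21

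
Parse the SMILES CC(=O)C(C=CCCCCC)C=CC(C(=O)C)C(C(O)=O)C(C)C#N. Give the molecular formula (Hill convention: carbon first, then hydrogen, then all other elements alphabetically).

C20H29NO4

Walk through each heavy atom and fill implicit hydrogens from standard valence (C 4, N 3, O 2, S 2, halogen 1):
  atom 1: C, bond orders sum to 1 (valence 4) → 3 H
  atom 2: C, bond orders sum to 4 (valence 4) → 0 H
  atom 3: O, bond orders sum to 2 (valence 2) → 0 H
  atom 4: C, bond orders sum to 3 (valence 4) → 1 H
  atom 5: C, bond orders sum to 3 (valence 4) → 1 H
  atom 6: C, bond orders sum to 3 (valence 4) → 1 H
  atom 7: C, bond orders sum to 2 (valence 4) → 2 H
  atom 8: C, bond orders sum to 2 (valence 4) → 2 H
  atom 9: C, bond orders sum to 2 (valence 4) → 2 H
  atom 10: C, bond orders sum to 2 (valence 4) → 2 H
  atom 11: C, bond orders sum to 1 (valence 4) → 3 H
  atom 12: C, bond orders sum to 3 (valence 4) → 1 H
  atom 13: C, bond orders sum to 3 (valence 4) → 1 H
  atom 14: C, bond orders sum to 3 (valence 4) → 1 H
  atom 15: C, bond orders sum to 4 (valence 4) → 0 H
  atom 16: O, bond orders sum to 2 (valence 2) → 0 H
  atom 17: C, bond orders sum to 1 (valence 4) → 3 H
  atom 18: C, bond orders sum to 3 (valence 4) → 1 H
  atom 19: C, bond orders sum to 4 (valence 4) → 0 H
  atom 20: O, bond orders sum to 1 (valence 2) → 1 H
  atom 21: O, bond orders sum to 2 (valence 2) → 0 H
  atom 22: C, bond orders sum to 3 (valence 4) → 1 H
  atom 23: C, bond orders sum to 1 (valence 4) → 3 H
  atom 24: C, bond orders sum to 4 (valence 4) → 0 H
  atom 25: N, bond orders sum to 3 (valence 3) → 0 H
Totals → C:20, H:29, N:1, O:4.
In Hill order: C20H29NO4.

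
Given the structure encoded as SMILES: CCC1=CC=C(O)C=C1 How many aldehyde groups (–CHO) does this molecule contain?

0

Scan the SMILES for the aldehyde motif — none present.
Groups that are present: 1 hydroxyl.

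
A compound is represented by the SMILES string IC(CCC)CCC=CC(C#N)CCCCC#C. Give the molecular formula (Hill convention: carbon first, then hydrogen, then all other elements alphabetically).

Walk through each heavy atom and fill implicit hydrogens from standard valence (C 4, N 3, O 2, S 2, halogen 1):
  atom 1: I (halogen, monovalent) → 0 H
  atom 2: C, bond orders sum to 3 (valence 4) → 1 H
  atom 3: C, bond orders sum to 2 (valence 4) → 2 H
  atom 4: C, bond orders sum to 2 (valence 4) → 2 H
  atom 5: C, bond orders sum to 1 (valence 4) → 3 H
  atom 6: C, bond orders sum to 2 (valence 4) → 2 H
  atom 7: C, bond orders sum to 2 (valence 4) → 2 H
  atom 8: C, bond orders sum to 3 (valence 4) → 1 H
  atom 9: C, bond orders sum to 3 (valence 4) → 1 H
  atom 10: C, bond orders sum to 3 (valence 4) → 1 H
  atom 11: C, bond orders sum to 4 (valence 4) → 0 H
  atom 12: N, bond orders sum to 3 (valence 3) → 0 H
  atom 13: C, bond orders sum to 2 (valence 4) → 2 H
  atom 14: C, bond orders sum to 2 (valence 4) → 2 H
  atom 15: C, bond orders sum to 2 (valence 4) → 2 H
  atom 16: C, bond orders sum to 2 (valence 4) → 2 H
  atom 17: C, bond orders sum to 4 (valence 4) → 0 H
  atom 18: C, bond orders sum to 3 (valence 4) → 1 H
Totals → C:16, H:24, I:1, N:1.

C16H24IN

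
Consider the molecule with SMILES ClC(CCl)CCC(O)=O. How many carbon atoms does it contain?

Count every carbon token in the SMILES (each C, including those in ring-closure positions and inside branches).
Carbon count: 5.

5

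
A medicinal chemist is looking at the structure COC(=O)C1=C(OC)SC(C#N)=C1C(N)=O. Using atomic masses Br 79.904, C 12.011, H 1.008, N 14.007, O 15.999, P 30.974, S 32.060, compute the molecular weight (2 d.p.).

240.23 g/mol

First, the molecular formula is C9H8N2O4S (counting implicit H from valence).
  C: 9 × 12.011 = 108.099
  H: 8 × 1.008 = 8.064
  N: 2 × 14.007 = 28.014
  O: 4 × 15.999 = 63.996
  S: 1 × 32.060 = 32.060
Sum: 9×12.011 + 8×1.008 + 2×14.007 + 4×15.999 + 1×32.060 = 240.233 → 240.23 g/mol.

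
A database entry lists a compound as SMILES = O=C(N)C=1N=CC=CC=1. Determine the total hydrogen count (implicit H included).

Walk through each heavy atom and fill implicit hydrogens from standard valence (C 4, N 3, O 2, S 2, halogen 1):
  atom 1: O, bond orders sum to 2 (valence 2) → 0 H
  atom 2: C, bond orders sum to 4 (valence 4) → 0 H
  atom 3: N, bond orders sum to 1 (valence 3) → 2 H
  atom 4: C, bond orders sum to 4 (valence 4) → 0 H
  atom 5: N, bond orders sum to 3 (valence 3) → 0 H
  atom 6: C, bond orders sum to 3 (valence 4) → 1 H
  atom 7: C, bond orders sum to 3 (valence 4) → 1 H
  atom 8: C, bond orders sum to 3 (valence 4) → 1 H
  atom 9: C, bond orders sum to 3 (valence 4) → 1 H
Total hydrogens: 6.

6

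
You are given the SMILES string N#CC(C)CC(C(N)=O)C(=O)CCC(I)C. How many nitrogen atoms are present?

2

Scan the SMILES for N atoms (remember two-letter symbols like Cl and Br are single atoms).
Nitrogen count: 2.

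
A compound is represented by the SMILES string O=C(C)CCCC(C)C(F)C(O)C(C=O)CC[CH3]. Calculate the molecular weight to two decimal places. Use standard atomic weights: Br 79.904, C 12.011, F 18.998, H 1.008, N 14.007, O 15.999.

260.35 g/mol

First, the molecular formula is C14H25FO3 (counting implicit H from valence).
  C: 14 × 12.011 = 168.154
  F: 1 × 18.998 = 18.998
  H: 25 × 1.008 = 25.200
  O: 3 × 15.999 = 47.997
Sum: 14×12.011 + 1×18.998 + 25×1.008 + 3×15.999 = 260.349 → 260.35 g/mol.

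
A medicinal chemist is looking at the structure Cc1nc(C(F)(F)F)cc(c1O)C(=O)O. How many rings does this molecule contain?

In SMILES, each pair of matching ring-closure digits denotes one ring-closing bond; the number of such bonds equals the number of independent rings.
Ring-closure bonds here: 1.

1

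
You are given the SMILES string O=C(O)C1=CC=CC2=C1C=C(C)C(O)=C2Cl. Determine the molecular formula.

Walk through each heavy atom and fill implicit hydrogens from standard valence (C 4, N 3, O 2, S 2, halogen 1):
  atom 1: O, bond orders sum to 2 (valence 2) → 0 H
  atom 2: C, bond orders sum to 4 (valence 4) → 0 H
  atom 3: O, bond orders sum to 1 (valence 2) → 1 H
  atom 4: C, bond orders sum to 4 (valence 4) → 0 H
  atom 5: C, bond orders sum to 3 (valence 4) → 1 H
  atom 6: C, bond orders sum to 3 (valence 4) → 1 H
  atom 7: C, bond orders sum to 3 (valence 4) → 1 H
  atom 8: C, bond orders sum to 4 (valence 4) → 0 H
  atom 9: C, bond orders sum to 4 (valence 4) → 0 H
  atom 10: C, bond orders sum to 3 (valence 4) → 1 H
  atom 11: C, bond orders sum to 4 (valence 4) → 0 H
  atom 12: C, bond orders sum to 1 (valence 4) → 3 H
  atom 13: C, bond orders sum to 4 (valence 4) → 0 H
  atom 14: O, bond orders sum to 1 (valence 2) → 1 H
  atom 15: C, bond orders sum to 4 (valence 4) → 0 H
  atom 16: Cl (halogen, monovalent) → 0 H
Totals → C:12, H:9, Cl:1, O:3.

C12H9ClO3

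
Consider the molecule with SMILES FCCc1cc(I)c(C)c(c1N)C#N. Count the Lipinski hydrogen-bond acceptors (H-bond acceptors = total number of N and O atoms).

N atoms: 2; O atoms: 0.
Lipinski HBA = 2 + 0 = 2.

2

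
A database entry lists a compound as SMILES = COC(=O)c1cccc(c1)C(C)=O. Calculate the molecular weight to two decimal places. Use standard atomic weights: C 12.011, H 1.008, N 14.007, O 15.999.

178.19 g/mol

First, the molecular formula is C10H10O3 (counting implicit H from valence).
  C: 10 × 12.011 = 120.110
  H: 10 × 1.008 = 10.080
  O: 3 × 15.999 = 47.997
Sum: 10×12.011 + 10×1.008 + 3×15.999 = 178.187 → 178.19 g/mol.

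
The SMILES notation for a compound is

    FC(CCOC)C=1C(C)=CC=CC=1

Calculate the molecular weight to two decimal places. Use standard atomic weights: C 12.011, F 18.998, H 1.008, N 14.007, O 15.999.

First, the molecular formula is C11H15FO (counting implicit H from valence).
  C: 11 × 12.011 = 132.121
  F: 1 × 18.998 = 18.998
  H: 15 × 1.008 = 15.120
  O: 1 × 15.999 = 15.999
Sum: 11×12.011 + 1×18.998 + 15×1.008 + 1×15.999 = 182.238 → 182.24 g/mol.

182.24 g/mol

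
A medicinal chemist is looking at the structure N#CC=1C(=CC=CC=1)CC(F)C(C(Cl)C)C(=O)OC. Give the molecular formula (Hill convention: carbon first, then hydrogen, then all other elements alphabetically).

Walk through each heavy atom and fill implicit hydrogens from standard valence (C 4, N 3, O 2, S 2, halogen 1):
  atom 1: N, bond orders sum to 3 (valence 3) → 0 H
  atom 2: C, bond orders sum to 4 (valence 4) → 0 H
  atom 3: C, bond orders sum to 4 (valence 4) → 0 H
  atom 4: C, bond orders sum to 4 (valence 4) → 0 H
  atom 5: C, bond orders sum to 3 (valence 4) → 1 H
  atom 6: C, bond orders sum to 3 (valence 4) → 1 H
  atom 7: C, bond orders sum to 3 (valence 4) → 1 H
  atom 8: C, bond orders sum to 3 (valence 4) → 1 H
  atom 9: C, bond orders sum to 2 (valence 4) → 2 H
  atom 10: C, bond orders sum to 3 (valence 4) → 1 H
  atom 11: F (halogen, monovalent) → 0 H
  atom 12: C, bond orders sum to 3 (valence 4) → 1 H
  atom 13: C, bond orders sum to 3 (valence 4) → 1 H
  atom 14: Cl (halogen, monovalent) → 0 H
  atom 15: C, bond orders sum to 1 (valence 4) → 3 H
  atom 16: C, bond orders sum to 4 (valence 4) → 0 H
  atom 17: O, bond orders sum to 2 (valence 2) → 0 H
  atom 18: O, bond orders sum to 2 (valence 2) → 0 H
  atom 19: C, bond orders sum to 1 (valence 4) → 3 H
Totals → C:14, H:15, Cl:1, F:1, N:1, O:2.
In Hill order: C14H15ClFNO2.

C14H15ClFNO2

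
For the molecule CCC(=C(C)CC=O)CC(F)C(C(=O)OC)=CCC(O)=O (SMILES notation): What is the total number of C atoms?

Count every carbon token in the SMILES (each C, including those in ring-closure positions and inside branches).
Carbon count: 15.

15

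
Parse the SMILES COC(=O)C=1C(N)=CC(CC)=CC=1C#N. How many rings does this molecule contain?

In SMILES, each pair of matching ring-closure digits denotes one ring-closing bond; the number of such bonds equals the number of independent rings.
Ring-closure bonds here: 1.

1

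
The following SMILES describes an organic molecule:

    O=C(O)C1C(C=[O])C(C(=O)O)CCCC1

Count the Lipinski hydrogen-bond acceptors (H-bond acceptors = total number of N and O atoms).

N atoms: 0; O atoms: 5.
Lipinski HBA = 0 + 5 = 5.

5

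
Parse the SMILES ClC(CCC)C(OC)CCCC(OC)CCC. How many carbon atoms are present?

Count every carbon token in the SMILES (each C, including those in ring-closure positions and inside branches).
Carbon count: 14.

14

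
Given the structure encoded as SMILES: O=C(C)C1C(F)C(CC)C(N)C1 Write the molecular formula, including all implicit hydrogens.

Walk through each heavy atom and fill implicit hydrogens from standard valence (C 4, N 3, O 2, S 2, halogen 1):
  atom 1: O, bond orders sum to 2 (valence 2) → 0 H
  atom 2: C, bond orders sum to 4 (valence 4) → 0 H
  atom 3: C, bond orders sum to 1 (valence 4) → 3 H
  atom 4: C, bond orders sum to 3 (valence 4) → 1 H
  atom 5: C, bond orders sum to 3 (valence 4) → 1 H
  atom 6: F (halogen, monovalent) → 0 H
  atom 7: C, bond orders sum to 3 (valence 4) → 1 H
  atom 8: C, bond orders sum to 2 (valence 4) → 2 H
  atom 9: C, bond orders sum to 1 (valence 4) → 3 H
  atom 10: C, bond orders sum to 3 (valence 4) → 1 H
  atom 11: N, bond orders sum to 1 (valence 3) → 2 H
  atom 12: C, bond orders sum to 2 (valence 4) → 2 H
Totals → C:9, H:16, F:1, N:1, O:1.

C9H16FNO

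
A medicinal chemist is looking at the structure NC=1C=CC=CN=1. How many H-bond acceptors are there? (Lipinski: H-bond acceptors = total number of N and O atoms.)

N atoms: 2; O atoms: 0.
Lipinski HBA = 2 + 0 = 2.

2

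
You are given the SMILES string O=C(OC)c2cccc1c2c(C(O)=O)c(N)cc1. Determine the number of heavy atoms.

Every atom symbol written in the SMILES (organic subset) is one heavy atom; implicit H are not written.
Heavy atoms by element → C:13, N:1, O:4.
Total: 18.

18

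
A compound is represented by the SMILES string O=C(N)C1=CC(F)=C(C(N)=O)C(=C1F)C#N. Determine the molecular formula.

Walk through each heavy atom and fill implicit hydrogens from standard valence (C 4, N 3, O 2, S 2, halogen 1):
  atom 1: O, bond orders sum to 2 (valence 2) → 0 H
  atom 2: C, bond orders sum to 4 (valence 4) → 0 H
  atom 3: N, bond orders sum to 1 (valence 3) → 2 H
  atom 4: C, bond orders sum to 4 (valence 4) → 0 H
  atom 5: C, bond orders sum to 3 (valence 4) → 1 H
  atom 6: C, bond orders sum to 4 (valence 4) → 0 H
  atom 7: F (halogen, monovalent) → 0 H
  atom 8: C, bond orders sum to 4 (valence 4) → 0 H
  atom 9: C, bond orders sum to 4 (valence 4) → 0 H
  atom 10: N, bond orders sum to 1 (valence 3) → 2 H
  atom 11: O, bond orders sum to 2 (valence 2) → 0 H
  atom 12: C, bond orders sum to 4 (valence 4) → 0 H
  atom 13: C, bond orders sum to 4 (valence 4) → 0 H
  atom 14: F (halogen, monovalent) → 0 H
  atom 15: C, bond orders sum to 4 (valence 4) → 0 H
  atom 16: N, bond orders sum to 3 (valence 3) → 0 H
Totals → C:9, H:5, F:2, N:3, O:2.
In Hill order: C9H5F2N3O2.

C9H5F2N3O2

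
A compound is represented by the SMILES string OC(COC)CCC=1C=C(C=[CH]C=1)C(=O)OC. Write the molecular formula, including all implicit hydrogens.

C13H18O4

Walk through each heavy atom and fill implicit hydrogens from standard valence (C 4, N 3, O 2, S 2, halogen 1):
  atom 1: O, bond orders sum to 1 (valence 2) → 1 H
  atom 2: C, bond orders sum to 3 (valence 4) → 1 H
  atom 3: C, bond orders sum to 2 (valence 4) → 2 H
  atom 4: O, bond orders sum to 2 (valence 2) → 0 H
  atom 5: C, bond orders sum to 1 (valence 4) → 3 H
  atom 6: C, bond orders sum to 2 (valence 4) → 2 H
  atom 7: C, bond orders sum to 2 (valence 4) → 2 H
  atom 8: C, bond orders sum to 4 (valence 4) → 0 H
  atom 9: C, bond orders sum to 3 (valence 4) → 1 H
  atom 10: C, bond orders sum to 4 (valence 4) → 0 H
  atom 11: C, bond orders sum to 3 (valence 4) → 1 H
  atom 12: C with explicit H count 1
  atom 13: C, bond orders sum to 3 (valence 4) → 1 H
  atom 14: C, bond orders sum to 4 (valence 4) → 0 H
  atom 15: O, bond orders sum to 2 (valence 2) → 0 H
  atom 16: O, bond orders sum to 2 (valence 2) → 0 H
  atom 17: C, bond orders sum to 1 (valence 4) → 3 H
Totals → C:13, H:18, O:4.
In Hill order: C13H18O4.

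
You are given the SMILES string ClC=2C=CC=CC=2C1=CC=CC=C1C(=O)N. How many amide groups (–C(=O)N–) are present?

The amide motif appears at heavy-atom position 14 in the SMILES.
Amide count: 1.

1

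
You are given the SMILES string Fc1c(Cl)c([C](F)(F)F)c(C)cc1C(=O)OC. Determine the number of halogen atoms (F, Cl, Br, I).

Halogen atoms appear at heavy-atom positions 1, 4, 7, 8, 9 (1×Cl, 4×F).
Other groups present: 1 ester.
Halogen count: 5.

5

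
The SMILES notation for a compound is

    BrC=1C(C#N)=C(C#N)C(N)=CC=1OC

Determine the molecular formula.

Walk through each heavy atom and fill implicit hydrogens from standard valence (C 4, N 3, O 2, S 2, halogen 1):
  atom 1: Br (halogen, monovalent) → 0 H
  atom 2: C, bond orders sum to 4 (valence 4) → 0 H
  atom 3: C, bond orders sum to 4 (valence 4) → 0 H
  atom 4: C, bond orders sum to 4 (valence 4) → 0 H
  atom 5: N, bond orders sum to 3 (valence 3) → 0 H
  atom 6: C, bond orders sum to 4 (valence 4) → 0 H
  atom 7: C, bond orders sum to 4 (valence 4) → 0 H
  atom 8: N, bond orders sum to 3 (valence 3) → 0 H
  atom 9: C, bond orders sum to 4 (valence 4) → 0 H
  atom 10: N, bond orders sum to 1 (valence 3) → 2 H
  atom 11: C, bond orders sum to 3 (valence 4) → 1 H
  atom 12: C, bond orders sum to 4 (valence 4) → 0 H
  atom 13: O, bond orders sum to 2 (valence 2) → 0 H
  atom 14: C, bond orders sum to 1 (valence 4) → 3 H
Totals → C:9, H:6, Br:1, N:3, O:1.

C9H6BrN3O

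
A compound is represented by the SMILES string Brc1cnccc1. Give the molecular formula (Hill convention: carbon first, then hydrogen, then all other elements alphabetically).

C5H4BrN

Walk through each heavy atom and fill implicit hydrogens from standard valence (C 4, N 3, O 2, S 2, halogen 1); for lowercase aromatic atoms, an aromatic c carries 1 H when it has two neighbours and 0 H with three, and aromatic n carries 0 H:
  atom 1: Br (halogen, monovalent) → 0 H
  atom 2: aromatic c, 3 neighbours → 0 H
  atom 3: aromatic c, 2 neighbours → 1 H
  atom 4: aromatic n, 2 neighbours → 0 H
  atom 5: aromatic c, 2 neighbours → 1 H
  atom 6: aromatic c, 2 neighbours → 1 H
  atom 7: aromatic c, 2 neighbours → 1 H
Totals → C:5, H:4, Br:1, N:1.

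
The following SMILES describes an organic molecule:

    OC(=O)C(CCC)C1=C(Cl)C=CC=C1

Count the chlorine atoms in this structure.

Scan the SMILES for Cl atoms (remember two-letter symbols like Cl and Br are single atoms).
Chlorine count: 1.

1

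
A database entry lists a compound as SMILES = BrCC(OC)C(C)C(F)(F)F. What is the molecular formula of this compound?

Walk through each heavy atom and fill implicit hydrogens from standard valence (C 4, N 3, O 2, S 2, halogen 1):
  atom 1: Br (halogen, monovalent) → 0 H
  atom 2: C, bond orders sum to 2 (valence 4) → 2 H
  atom 3: C, bond orders sum to 3 (valence 4) → 1 H
  atom 4: O, bond orders sum to 2 (valence 2) → 0 H
  atom 5: C, bond orders sum to 1 (valence 4) → 3 H
  atom 6: C, bond orders sum to 3 (valence 4) → 1 H
  atom 7: C, bond orders sum to 1 (valence 4) → 3 H
  atom 8: C, bond orders sum to 4 (valence 4) → 0 H
  atom 9: F (halogen, monovalent) → 0 H
  atom 10: F (halogen, monovalent) → 0 H
  atom 11: F (halogen, monovalent) → 0 H
Totals → C:6, H:10, Br:1, F:3, O:1.
In Hill order: C6H10BrF3O.

C6H10BrF3O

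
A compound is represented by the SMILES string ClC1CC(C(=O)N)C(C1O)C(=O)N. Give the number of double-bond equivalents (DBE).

3

Molecular formula: C7H11ClN2O3.
DoU = (2C + 2 + N − H − X) / 2, where X is the halogen count and O/S are ignored.
    = (2·7 + 2 + 2 − 11 − 1) / 2 = 6 / 2 = 3.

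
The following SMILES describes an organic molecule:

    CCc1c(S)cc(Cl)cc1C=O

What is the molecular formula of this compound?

Walk through each heavy atom and fill implicit hydrogens from standard valence (C 4, N 3, O 2, S 2, halogen 1); for lowercase aromatic atoms, an aromatic c carries 1 H when it has two neighbours and 0 H with three, and aromatic n carries 0 H:
  atom 1: C, bond orders sum to 1 (valence 4) → 3 H
  atom 2: C, bond orders sum to 2 (valence 4) → 2 H
  atom 3: aromatic c, 3 neighbours → 0 H
  atom 4: aromatic c, 3 neighbours → 0 H
  atom 5: S, bond orders sum to 1 (valence 2) → 1 H
  atom 6: aromatic c, 2 neighbours → 1 H
  atom 7: aromatic c, 3 neighbours → 0 H
  atom 8: Cl (halogen, monovalent) → 0 H
  atom 9: aromatic c, 2 neighbours → 1 H
  atom 10: aromatic c, 3 neighbours → 0 H
  atom 11: C, bond orders sum to 3 (valence 4) → 1 H
  atom 12: O, bond orders sum to 2 (valence 2) → 0 H
Totals → C:9, H:9, Cl:1, O:1, S:1.
In Hill order: C9H9ClOS.

C9H9ClOS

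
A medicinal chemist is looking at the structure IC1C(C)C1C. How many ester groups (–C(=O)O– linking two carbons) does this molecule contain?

0

Scan the SMILES for the ester motif — none present.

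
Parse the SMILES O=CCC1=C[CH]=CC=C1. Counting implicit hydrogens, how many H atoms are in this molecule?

8

Walk through each heavy atom and fill implicit hydrogens from standard valence (C 4, N 3, O 2, S 2, halogen 1):
  atom 1: O, bond orders sum to 2 (valence 2) → 0 H
  atom 2: C, bond orders sum to 3 (valence 4) → 1 H
  atom 3: C, bond orders sum to 2 (valence 4) → 2 H
  atom 4: C, bond orders sum to 4 (valence 4) → 0 H
  atom 5: C, bond orders sum to 3 (valence 4) → 1 H
  atom 6: C with explicit H count 1
  atom 7: C, bond orders sum to 3 (valence 4) → 1 H
  atom 8: C, bond orders sum to 3 (valence 4) → 1 H
  atom 9: C, bond orders sum to 3 (valence 4) → 1 H
Total hydrogens: 8.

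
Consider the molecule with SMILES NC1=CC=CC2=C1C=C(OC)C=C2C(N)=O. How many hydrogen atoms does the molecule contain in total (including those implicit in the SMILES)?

Walk through each heavy atom and fill implicit hydrogens from standard valence (C 4, N 3, O 2, S 2, halogen 1):
  atom 1: N, bond orders sum to 1 (valence 3) → 2 H
  atom 2: C, bond orders sum to 4 (valence 4) → 0 H
  atom 3: C, bond orders sum to 3 (valence 4) → 1 H
  atom 4: C, bond orders sum to 3 (valence 4) → 1 H
  atom 5: C, bond orders sum to 3 (valence 4) → 1 H
  atom 6: C, bond orders sum to 4 (valence 4) → 0 H
  atom 7: C, bond orders sum to 4 (valence 4) → 0 H
  atom 8: C, bond orders sum to 3 (valence 4) → 1 H
  atom 9: C, bond orders sum to 4 (valence 4) → 0 H
  atom 10: O, bond orders sum to 2 (valence 2) → 0 H
  atom 11: C, bond orders sum to 1 (valence 4) → 3 H
  atom 12: C, bond orders sum to 3 (valence 4) → 1 H
  atom 13: C, bond orders sum to 4 (valence 4) → 0 H
  atom 14: C, bond orders sum to 4 (valence 4) → 0 H
  atom 15: N, bond orders sum to 1 (valence 3) → 2 H
  atom 16: O, bond orders sum to 2 (valence 2) → 0 H
Total hydrogens: 12.

12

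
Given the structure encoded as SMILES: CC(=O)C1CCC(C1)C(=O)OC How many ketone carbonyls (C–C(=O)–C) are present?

The ketone motif appears at heavy-atom position 2 in the SMILES.
Other groups present: 1 ester.
Ketone count: 1.

1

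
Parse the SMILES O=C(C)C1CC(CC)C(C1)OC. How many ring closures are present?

In SMILES, each pair of matching ring-closure digits denotes one ring-closing bond; the number of such bonds equals the number of independent rings.
Ring-closure bonds here: 1.

1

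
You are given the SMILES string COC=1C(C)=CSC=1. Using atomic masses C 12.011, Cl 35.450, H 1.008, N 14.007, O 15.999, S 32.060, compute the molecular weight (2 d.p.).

128.19 g/mol

First, the molecular formula is C6H8OS (counting implicit H from valence).
  C: 6 × 12.011 = 72.066
  H: 8 × 1.008 = 8.064
  O: 1 × 15.999 = 15.999
  S: 1 × 32.060 = 32.060
Sum: 6×12.011 + 8×1.008 + 1×15.999 + 1×32.060 = 128.189 → 128.19 g/mol.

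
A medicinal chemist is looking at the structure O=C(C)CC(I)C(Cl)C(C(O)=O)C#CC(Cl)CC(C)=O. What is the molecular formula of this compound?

Walk through each heavy atom and fill implicit hydrogens from standard valence (C 4, N 3, O 2, S 2, halogen 1):
  atom 1: O, bond orders sum to 2 (valence 2) → 0 H
  atom 2: C, bond orders sum to 4 (valence 4) → 0 H
  atom 3: C, bond orders sum to 1 (valence 4) → 3 H
  atom 4: C, bond orders sum to 2 (valence 4) → 2 H
  atom 5: C, bond orders sum to 3 (valence 4) → 1 H
  atom 6: I (halogen, monovalent) → 0 H
  atom 7: C, bond orders sum to 3 (valence 4) → 1 H
  atom 8: Cl (halogen, monovalent) → 0 H
  atom 9: C, bond orders sum to 3 (valence 4) → 1 H
  atom 10: C, bond orders sum to 4 (valence 4) → 0 H
  atom 11: O, bond orders sum to 1 (valence 2) → 1 H
  atom 12: O, bond orders sum to 2 (valence 2) → 0 H
  atom 13: C, bond orders sum to 4 (valence 4) → 0 H
  atom 14: C, bond orders sum to 4 (valence 4) → 0 H
  atom 15: C, bond orders sum to 3 (valence 4) → 1 H
  atom 16: Cl (halogen, monovalent) → 0 H
  atom 17: C, bond orders sum to 2 (valence 4) → 2 H
  atom 18: C, bond orders sum to 4 (valence 4) → 0 H
  atom 19: C, bond orders sum to 1 (valence 4) → 3 H
  atom 20: O, bond orders sum to 2 (valence 2) → 0 H
Totals → C:13, H:15, Cl:2, I:1, O:4.

C13H15Cl2IO4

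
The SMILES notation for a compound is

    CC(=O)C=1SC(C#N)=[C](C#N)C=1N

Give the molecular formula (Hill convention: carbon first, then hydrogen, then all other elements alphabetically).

C8H5N3OS

Walk through each heavy atom and fill implicit hydrogens from standard valence (C 4, N 3, O 2, S 2, halogen 1):
  atom 1: C, bond orders sum to 1 (valence 4) → 3 H
  atom 2: C, bond orders sum to 4 (valence 4) → 0 H
  atom 3: O, bond orders sum to 2 (valence 2) → 0 H
  atom 4: C, bond orders sum to 4 (valence 4) → 0 H
  atom 5: S, bond orders sum to 2 (valence 2) → 0 H
  atom 6: C, bond orders sum to 4 (valence 4) → 0 H
  atom 7: C, bond orders sum to 4 (valence 4) → 0 H
  atom 8: N, bond orders sum to 3 (valence 3) → 0 H
  atom 9: C with explicit H count 0
  atom 10: C, bond orders sum to 4 (valence 4) → 0 H
  atom 11: N, bond orders sum to 3 (valence 3) → 0 H
  atom 12: C, bond orders sum to 4 (valence 4) → 0 H
  atom 13: N, bond orders sum to 1 (valence 3) → 2 H
Totals → C:8, H:5, N:3, O:1, S:1.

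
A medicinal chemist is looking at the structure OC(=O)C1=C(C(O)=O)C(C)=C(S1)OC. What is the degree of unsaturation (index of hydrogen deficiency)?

5

Molecular formula: C8H8O5S.
DoU = (2C + 2 + N − H − X) / 2, where X is the halogen count and O/S are ignored.
    = (2·8 + 2 + 0 − 8 − 0) / 2 = 10 / 2 = 5.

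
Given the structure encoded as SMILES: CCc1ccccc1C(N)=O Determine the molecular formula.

Walk through each heavy atom and fill implicit hydrogens from standard valence (C 4, N 3, O 2, S 2, halogen 1); for lowercase aromatic atoms, an aromatic c carries 1 H when it has two neighbours and 0 H with three, and aromatic n carries 0 H:
  atom 1: C, bond orders sum to 1 (valence 4) → 3 H
  atom 2: C, bond orders sum to 2 (valence 4) → 2 H
  atom 3: aromatic c, 3 neighbours → 0 H
  atom 4: aromatic c, 2 neighbours → 1 H
  atom 5: aromatic c, 2 neighbours → 1 H
  atom 6: aromatic c, 2 neighbours → 1 H
  atom 7: aromatic c, 2 neighbours → 1 H
  atom 8: aromatic c, 3 neighbours → 0 H
  atom 9: C, bond orders sum to 4 (valence 4) → 0 H
  atom 10: N, bond orders sum to 1 (valence 3) → 2 H
  atom 11: O, bond orders sum to 2 (valence 2) → 0 H
Totals → C:9, H:11, N:1, O:1.

C9H11NO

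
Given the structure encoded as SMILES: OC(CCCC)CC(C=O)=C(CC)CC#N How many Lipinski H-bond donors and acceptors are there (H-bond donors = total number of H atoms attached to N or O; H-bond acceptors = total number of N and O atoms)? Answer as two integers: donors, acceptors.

1, 3

Donors: find every N or O and count the H atoms it carries.
  atom 1 (O): bond orders sum to 1 → 1 H
  atom 10 (O): bond orders sum to 2 → 0 H
  atom 16 (N): bond orders sum to 3 → 0 H
Lipinski HBD = 1.
Acceptors: N atoms = 1, O atoms = 2 → HBA = 3.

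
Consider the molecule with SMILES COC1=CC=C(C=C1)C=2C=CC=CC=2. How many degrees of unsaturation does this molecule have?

Degree of unsaturation = (number of rings) + (number of π bonds).
Ring closures in the SMILES: 2.
π bonds: 6 double bonds (each 1 DoU) → 6 DoU from unsaturation.
Total DoU = 2 + 6 = 8.

8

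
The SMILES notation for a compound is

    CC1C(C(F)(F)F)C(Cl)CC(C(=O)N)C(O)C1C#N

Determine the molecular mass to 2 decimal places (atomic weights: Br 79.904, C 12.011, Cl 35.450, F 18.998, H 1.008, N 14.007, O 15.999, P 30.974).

First, the molecular formula is C11H14ClF3N2O2 (counting implicit H from valence).
  C: 11 × 12.011 = 132.121
  Cl: 1 × 35.450 = 35.450
  F: 3 × 18.998 = 56.994
  H: 14 × 1.008 = 14.112
  N: 2 × 14.007 = 28.014
  O: 2 × 15.999 = 31.998
Sum: 11×12.011 + 1×35.450 + 3×18.998 + 14×1.008 + 2×14.007 + 2×15.999 = 298.689 → 298.69 g/mol.

298.69 g/mol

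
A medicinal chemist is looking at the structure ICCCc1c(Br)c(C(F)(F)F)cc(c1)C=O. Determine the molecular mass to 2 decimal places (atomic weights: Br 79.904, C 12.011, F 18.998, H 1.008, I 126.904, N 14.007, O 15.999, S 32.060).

420.99 g/mol

First, the molecular formula is C11H9BrF3IO (counting implicit H from valence).
  Br: 1 × 79.904 = 79.904
  C: 11 × 12.011 = 132.121
  F: 3 × 18.998 = 56.994
  H: 9 × 1.008 = 9.072
  I: 1 × 126.904 = 126.904
  O: 1 × 15.999 = 15.999
Sum: 1×79.904 + 11×12.011 + 3×18.998 + 9×1.008 + 1×126.904 + 1×15.999 = 420.994 → 420.99 g/mol.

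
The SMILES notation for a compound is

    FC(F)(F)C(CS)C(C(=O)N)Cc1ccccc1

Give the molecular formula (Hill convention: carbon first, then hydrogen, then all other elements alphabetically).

C12H14F3NOS

Walk through each heavy atom and fill implicit hydrogens from standard valence (C 4, N 3, O 2, S 2, halogen 1); for lowercase aromatic atoms, an aromatic c carries 1 H when it has two neighbours and 0 H with three, and aromatic n carries 0 H:
  atom 1: F (halogen, monovalent) → 0 H
  atom 2: C, bond orders sum to 4 (valence 4) → 0 H
  atom 3: F (halogen, monovalent) → 0 H
  atom 4: F (halogen, monovalent) → 0 H
  atom 5: C, bond orders sum to 3 (valence 4) → 1 H
  atom 6: C, bond orders sum to 2 (valence 4) → 2 H
  atom 7: S, bond orders sum to 1 (valence 2) → 1 H
  atom 8: C, bond orders sum to 3 (valence 4) → 1 H
  atom 9: C, bond orders sum to 4 (valence 4) → 0 H
  atom 10: O, bond orders sum to 2 (valence 2) → 0 H
  atom 11: N, bond orders sum to 1 (valence 3) → 2 H
  atom 12: C, bond orders sum to 2 (valence 4) → 2 H
  atom 13: aromatic c, 3 neighbours → 0 H
  atom 14: aromatic c, 2 neighbours → 1 H
  atom 15: aromatic c, 2 neighbours → 1 H
  atom 16: aromatic c, 2 neighbours → 1 H
  atom 17: aromatic c, 2 neighbours → 1 H
  atom 18: aromatic c, 2 neighbours → 1 H
Totals → C:12, H:14, F:3, N:1, O:1, S:1.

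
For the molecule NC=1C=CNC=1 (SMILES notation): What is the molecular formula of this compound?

C4H6N2

Walk through each heavy atom and fill implicit hydrogens from standard valence (C 4, N 3, O 2, S 2, halogen 1):
  atom 1: N, bond orders sum to 1 (valence 3) → 2 H
  atom 2: C, bond orders sum to 4 (valence 4) → 0 H
  atom 3: C, bond orders sum to 3 (valence 4) → 1 H
  atom 4: C, bond orders sum to 3 (valence 4) → 1 H
  atom 5: N, bond orders sum to 2 (valence 3) → 1 H
  atom 6: C, bond orders sum to 3 (valence 4) → 1 H
Totals → C:4, H:6, N:2.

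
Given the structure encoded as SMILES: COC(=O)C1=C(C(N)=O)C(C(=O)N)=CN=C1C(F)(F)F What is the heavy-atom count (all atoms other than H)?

20

Every atom symbol written in the SMILES (organic subset) is one heavy atom; implicit H are not written.
Heavy atoms by element → C:10, F:3, N:3, O:4.
Total: 20.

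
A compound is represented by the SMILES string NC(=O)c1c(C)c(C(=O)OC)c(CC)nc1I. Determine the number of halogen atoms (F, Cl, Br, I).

1

Halogen atoms appear at heavy-atom position 17 (1×I).
Other groups present: 1 amide, 1 ester.
Halogen count: 1.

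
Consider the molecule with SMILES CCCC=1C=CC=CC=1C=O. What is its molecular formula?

Walk through each heavy atom and fill implicit hydrogens from standard valence (C 4, N 3, O 2, S 2, halogen 1):
  atom 1: C, bond orders sum to 1 (valence 4) → 3 H
  atom 2: C, bond orders sum to 2 (valence 4) → 2 H
  atom 3: C, bond orders sum to 2 (valence 4) → 2 H
  atom 4: C, bond orders sum to 4 (valence 4) → 0 H
  atom 5: C, bond orders sum to 3 (valence 4) → 1 H
  atom 6: C, bond orders sum to 3 (valence 4) → 1 H
  atom 7: C, bond orders sum to 3 (valence 4) → 1 H
  atom 8: C, bond orders sum to 3 (valence 4) → 1 H
  atom 9: C, bond orders sum to 4 (valence 4) → 0 H
  atom 10: C, bond orders sum to 3 (valence 4) → 1 H
  atom 11: O, bond orders sum to 2 (valence 2) → 0 H
Totals → C:10, H:12, O:1.

C10H12O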